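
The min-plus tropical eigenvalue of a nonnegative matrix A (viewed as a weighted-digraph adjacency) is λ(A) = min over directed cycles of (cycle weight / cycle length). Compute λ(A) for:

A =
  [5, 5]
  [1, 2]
λ(A) = 2

Enumerate directed cycles and compute their means (weight / length). Sample:
  cycle 0 → 0: weight = 5, length = 1, mean = 5/1 ≈ 5.000
  cycle 1 → 1: weight = 2, length = 1, mean = 2/1 ≈ 2.000
  cycle 0 → 1 → 0: weight = 6, length = 2, mean = 6/2 ≈ 3.000
  cycle 1 → 0 → 1: weight = 6, length = 2, mean = 6/2 ≈ 3.000
Minimum mean = 2.000, attained e.g. along the cycle 1 → 1 with weight 2 and length 1. So λ(A) = 2/1 = 2.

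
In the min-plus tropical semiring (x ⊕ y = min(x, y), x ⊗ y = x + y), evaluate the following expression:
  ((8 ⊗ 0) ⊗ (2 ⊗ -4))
((8 ⊗ 0) ⊗ (2 ⊗ -4)) = 6

Expand innermost to outermost. Recall ⊕ takes the minimum of its arguments and ⊗ takes their sum. Working out the expression ((8 ⊗ 0) ⊗ (2 ⊗ -4)) gives 6.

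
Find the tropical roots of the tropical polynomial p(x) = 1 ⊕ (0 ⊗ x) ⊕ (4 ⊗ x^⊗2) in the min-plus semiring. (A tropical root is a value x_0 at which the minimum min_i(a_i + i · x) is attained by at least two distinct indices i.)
Roots: {-4, 1}

Each tropical root is a break point of the lower envelope of the lines y = a_i + i · x (there are 3 lines, with slopes 0, 1, ..., 2). Only the lines that attain the minimum somewhere contribute to roots; other lines are dominated. Here the surviving (envelope) indices are i = 2, i = 1, i = 0.
Intersections between consecutive envelope lines give the roots: for adjacent envelope indices i < j the intersection is x = (a_i − a_j) / (j − i). Reading off the sorted break points: {-4, 1}.
Verification: at each break x_0, at least two indices attain the minimum of min_i(a_i + i · x_0).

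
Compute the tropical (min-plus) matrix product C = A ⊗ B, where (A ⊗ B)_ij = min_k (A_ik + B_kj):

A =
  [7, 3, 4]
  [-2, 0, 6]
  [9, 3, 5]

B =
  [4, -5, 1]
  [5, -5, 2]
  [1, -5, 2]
A ⊗ B =
  [5, -2, 5]
  [2, -7, -1]
  [6, -2, 5]

Apply the min-plus product entry-by-entry:
  C[0][0] = min over k of (A[0][0] + B[0][0] = 7 + 4 = 11, A[0][1] + B[1][0] = 3 + 5 = 8, A[0][2] + B[2][0] = 4 + 1 = 5) = 5 (attained at k = 2)
  C[0][1] = min over k of (A[0][0] + B[0][1] = 7 + -5 = 2, A[0][1] + B[1][1] = 3 + -5 = -2, A[0][2] + B[2][1] = 4 + -5 = -1) = -2 (attained at k = 1)
  C[0][2] = min over k of (A[0][0] + B[0][2] = 7 + 1 = 8, A[0][1] + B[1][2] = 3 + 2 = 5, A[0][2] + B[2][2] = 4 + 2 = 6) = 5 (attained at k = 1)
  C[1][0] = min over k of (A[1][0] + B[0][0] = -2 + 4 = 2, A[1][1] + B[1][0] = 0 + 5 = 5, A[1][2] + B[2][0] = 6 + 1 = 7) = 2 (attained at k = 0)
  C[1][1] = min over k of (A[1][0] + B[0][1] = -2 + -5 = -7, A[1][1] + B[1][1] = 0 + -5 = -5, A[1][2] + B[2][1] = 6 + -5 = 1) = -7 (attained at k = 0)
  C[1][2] = min over k of (A[1][0] + B[0][2] = -2 + 1 = -1, A[1][1] + B[1][2] = 0 + 2 = 2, A[1][2] + B[2][2] = 6 + 2 = 8) = -1 (attained at k = 0)
  C[2][0] = min over k of (A[2][0] + B[0][0] = 9 + 4 = 13, A[2][1] + B[1][0] = 3 + 5 = 8, A[2][2] + B[2][0] = 5 + 1 = 6) = 6 (attained at k = 2)
  C[2][1] = min over k of (A[2][0] + B[0][1] = 9 + -5 = 4, A[2][1] + B[1][1] = 3 + -5 = -2, A[2][2] + B[2][1] = 5 + -5 = 0) = -2 (attained at k = 1)
  C[2][2] = min over k of (A[2][0] + B[0][2] = 9 + 1 = 10, A[2][1] + B[1][2] = 3 + 2 = 5, A[2][2] + B[2][2] = 5 + 2 = 7) = 5 (attained at k = 1)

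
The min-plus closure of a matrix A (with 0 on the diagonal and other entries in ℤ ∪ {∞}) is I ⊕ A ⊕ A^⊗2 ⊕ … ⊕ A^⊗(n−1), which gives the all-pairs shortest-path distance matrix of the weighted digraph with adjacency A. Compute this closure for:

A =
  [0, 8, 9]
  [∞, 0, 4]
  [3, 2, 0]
Closure =
  [0, 8, 9]
  [7, 0, 4]
  [3, 2, 0]

This is the Floyd-Warshall all-pairs shortest-path computation. For each intermediate vertex k = 0, 1, …, 2, update dist[i][j] ← min(dist[i][j], dist[i][k] + dist[k][j]). The final matrix gives, for each (i, j), the minimum total weight of any directed path from i to j (possibly empty when i = j).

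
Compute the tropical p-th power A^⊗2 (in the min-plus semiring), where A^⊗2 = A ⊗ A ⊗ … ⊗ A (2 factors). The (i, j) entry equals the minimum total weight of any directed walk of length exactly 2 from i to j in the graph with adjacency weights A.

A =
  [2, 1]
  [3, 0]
A^⊗2 =
  [4, 1]
  [3, 0]

Each entry (A^⊗2)_ij equals the minimum over all length-2 walks i = v_0 → v_1 → … → v_2 = j of Σ_t A[v_t][v_{t+1}]. For example, for (i, j) = (0, 1) we minimise over 2 possible intermediate vertex sequences; the minimum is 1, attained along the walk 0 → 1 → 1.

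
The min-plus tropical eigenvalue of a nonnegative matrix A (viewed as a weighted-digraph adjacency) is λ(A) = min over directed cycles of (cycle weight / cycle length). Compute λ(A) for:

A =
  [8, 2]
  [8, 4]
λ(A) = 4

Enumerate directed cycles and compute their means (weight / length). Sample:
  cycle 0 → 0: weight = 8, length = 1, mean = 8/1 ≈ 8.000
  cycle 1 → 1: weight = 4, length = 1, mean = 4/1 ≈ 4.000
  cycle 0 → 1 → 0: weight = 10, length = 2, mean = 10/2 ≈ 5.000
  cycle 1 → 0 → 1: weight = 10, length = 2, mean = 10/2 ≈ 5.000
Minimum mean = 4.000, attained e.g. along the cycle 1 → 1 with weight 4 and length 1. So λ(A) = 4/1 = 4.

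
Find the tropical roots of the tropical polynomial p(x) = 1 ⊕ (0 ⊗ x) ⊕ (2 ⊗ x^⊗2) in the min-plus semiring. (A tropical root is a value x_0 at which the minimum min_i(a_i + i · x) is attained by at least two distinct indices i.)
Roots: {-2, 1}

Each tropical root is a break point of the lower envelope of the lines y = a_i + i · x (there are 3 lines, with slopes 0, 1, ..., 2). Only the lines that attain the minimum somewhere contribute to roots; other lines are dominated. Here the surviving (envelope) indices are i = 2, i = 1, i = 0.
Intersections between consecutive envelope lines give the roots: for adjacent envelope indices i < j the intersection is x = (a_i − a_j) / (j − i). Reading off the sorted break points: {-2, 1}.
Verification: at each break x_0, at least two indices attain the minimum of min_i(a_i + i · x_0).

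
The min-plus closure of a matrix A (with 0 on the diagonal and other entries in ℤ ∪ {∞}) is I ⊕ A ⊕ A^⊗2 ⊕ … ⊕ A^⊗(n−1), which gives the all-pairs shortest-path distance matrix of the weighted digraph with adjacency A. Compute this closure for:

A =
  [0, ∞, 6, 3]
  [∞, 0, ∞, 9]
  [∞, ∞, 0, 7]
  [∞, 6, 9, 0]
Closure =
  [0, 9, 6, 3]
  [∞, 0, 18, 9]
  [∞, 13, 0, 7]
  [∞, 6, 9, 0]

This is the Floyd-Warshall all-pairs shortest-path computation. For each intermediate vertex k = 0, 1, …, 3, update dist[i][j] ← min(dist[i][j], dist[i][k] + dist[k][j]). The final matrix gives, for each (i, j), the minimum total weight of any directed path from i to j (possibly empty when i = j).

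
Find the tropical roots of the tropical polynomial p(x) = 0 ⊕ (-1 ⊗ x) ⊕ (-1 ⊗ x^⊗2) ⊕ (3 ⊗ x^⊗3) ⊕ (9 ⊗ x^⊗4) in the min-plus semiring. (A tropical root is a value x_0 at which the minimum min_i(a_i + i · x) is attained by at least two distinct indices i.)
Roots: {-6, -4, 0, 1}

Each tropical root is a break point of the lower envelope of the lines y = a_i + i · x (there are 5 lines, with slopes 0, 1, ..., 4). Only the lines that attain the minimum somewhere contribute to roots; other lines are dominated. Here the surviving (envelope) indices are i = 4, i = 3, i = 2, i = 1, i = 0.
Intersections between consecutive envelope lines give the roots: for adjacent envelope indices i < j the intersection is x = (a_i − a_j) / (j − i). Reading off the sorted break points: {-6, -4, 0, 1}.
Verification: at each break x_0, at least two indices attain the minimum of min_i(a_i + i · x_0).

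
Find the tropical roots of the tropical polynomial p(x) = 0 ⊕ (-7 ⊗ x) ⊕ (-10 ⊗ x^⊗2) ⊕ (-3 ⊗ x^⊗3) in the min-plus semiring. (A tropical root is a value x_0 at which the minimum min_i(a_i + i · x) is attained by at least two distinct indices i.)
Roots: {-7, 3, 7}

Each tropical root is a break point of the lower envelope of the lines y = a_i + i · x (there are 4 lines, with slopes 0, 1, ..., 3). Only the lines that attain the minimum somewhere contribute to roots; other lines are dominated. Here the surviving (envelope) indices are i = 3, i = 2, i = 1, i = 0.
Intersections between consecutive envelope lines give the roots: for adjacent envelope indices i < j the intersection is x = (a_i − a_j) / (j − i). Reading off the sorted break points: {-7, 3, 7}.
Verification: at each break x_0, at least two indices attain the minimum of min_i(a_i + i · x_0).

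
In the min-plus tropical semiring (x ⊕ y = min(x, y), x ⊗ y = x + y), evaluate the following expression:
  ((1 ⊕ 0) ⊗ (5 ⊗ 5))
((1 ⊕ 0) ⊗ (5 ⊗ 5)) = 10

Expand innermost to outermost. Recall ⊕ takes the minimum of its arguments and ⊗ takes their sum. Working out the expression ((1 ⊕ 0) ⊗ (5 ⊗ 5)) gives 10.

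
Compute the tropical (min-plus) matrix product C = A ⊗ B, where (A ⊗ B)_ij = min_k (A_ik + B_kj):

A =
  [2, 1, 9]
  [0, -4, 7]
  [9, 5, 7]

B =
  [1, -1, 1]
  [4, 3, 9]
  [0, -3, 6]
A ⊗ B =
  [3, 1, 3]
  [0, -1, 1]
  [7, 4, 10]

Apply the min-plus product entry-by-entry:
  C[0][0] = min over k of (A[0][0] + B[0][0] = 2 + 1 = 3, A[0][1] + B[1][0] = 1 + 4 = 5, A[0][2] + B[2][0] = 9 + 0 = 9) = 3 (attained at k = 0)
  C[0][1] = min over k of (A[0][0] + B[0][1] = 2 + -1 = 1, A[0][1] + B[1][1] = 1 + 3 = 4, A[0][2] + B[2][1] = 9 + -3 = 6) = 1 (attained at k = 0)
  C[0][2] = min over k of (A[0][0] + B[0][2] = 2 + 1 = 3, A[0][1] + B[1][2] = 1 + 9 = 10, A[0][2] + B[2][2] = 9 + 6 = 15) = 3 (attained at k = 0)
  C[1][0] = min over k of (A[1][0] + B[0][0] = 0 + 1 = 1, A[1][1] + B[1][0] = -4 + 4 = 0, A[1][2] + B[2][0] = 7 + 0 = 7) = 0 (attained at k = 1)
  C[1][1] = min over k of (A[1][0] + B[0][1] = 0 + -1 = -1, A[1][1] + B[1][1] = -4 + 3 = -1, A[1][2] + B[2][1] = 7 + -3 = 4) = -1 (attained at k = 0)
  C[1][2] = min over k of (A[1][0] + B[0][2] = 0 + 1 = 1, A[1][1] + B[1][2] = -4 + 9 = 5, A[1][2] + B[2][2] = 7 + 6 = 13) = 1 (attained at k = 0)
  C[2][0] = min over k of (A[2][0] + B[0][0] = 9 + 1 = 10, A[2][1] + B[1][0] = 5 + 4 = 9, A[2][2] + B[2][0] = 7 + 0 = 7) = 7 (attained at k = 2)
  C[2][1] = min over k of (A[2][0] + B[0][1] = 9 + -1 = 8, A[2][1] + B[1][1] = 5 + 3 = 8, A[2][2] + B[2][1] = 7 + -3 = 4) = 4 (attained at k = 2)
  C[2][2] = min over k of (A[2][0] + B[0][2] = 9 + 1 = 10, A[2][1] + B[1][2] = 5 + 9 = 14, A[2][2] + B[2][2] = 7 + 6 = 13) = 10 (attained at k = 0)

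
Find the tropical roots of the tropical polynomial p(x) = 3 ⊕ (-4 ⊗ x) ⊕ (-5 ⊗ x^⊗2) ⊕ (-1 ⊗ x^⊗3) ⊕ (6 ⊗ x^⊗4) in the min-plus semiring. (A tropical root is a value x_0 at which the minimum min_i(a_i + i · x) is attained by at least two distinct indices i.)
Roots: {-7, -4, 1, 7}

Each tropical root is a break point of the lower envelope of the lines y = a_i + i · x (there are 5 lines, with slopes 0, 1, ..., 4). Only the lines that attain the minimum somewhere contribute to roots; other lines are dominated. Here the surviving (envelope) indices are i = 4, i = 3, i = 2, i = 1, i = 0.
Intersections between consecutive envelope lines give the roots: for adjacent envelope indices i < j the intersection is x = (a_i − a_j) / (j − i). Reading off the sorted break points: {-7, -4, 1, 7}.
Verification: at each break x_0, at least two indices attain the minimum of min_i(a_i + i · x_0).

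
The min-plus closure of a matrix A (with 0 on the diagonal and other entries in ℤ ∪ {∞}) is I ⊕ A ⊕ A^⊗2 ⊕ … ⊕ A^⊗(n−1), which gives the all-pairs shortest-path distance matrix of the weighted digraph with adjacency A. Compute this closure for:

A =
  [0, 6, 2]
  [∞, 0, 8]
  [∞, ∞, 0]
Closure =
  [0, 6, 2]
  [∞, 0, 8]
  [∞, ∞, 0]

This is the Floyd-Warshall all-pairs shortest-path computation. For each intermediate vertex k = 0, 1, …, 2, update dist[i][j] ← min(dist[i][j], dist[i][k] + dist[k][j]). The final matrix gives, for each (i, j), the minimum total weight of any directed path from i to j (possibly empty when i = j).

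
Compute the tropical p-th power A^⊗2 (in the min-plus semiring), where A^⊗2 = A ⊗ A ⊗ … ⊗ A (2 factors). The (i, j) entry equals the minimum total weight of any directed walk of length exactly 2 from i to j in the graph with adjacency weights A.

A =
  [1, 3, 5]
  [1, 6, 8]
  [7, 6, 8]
A^⊗2 =
  [2, 4, 6]
  [2, 4, 6]
  [7, 10, 12]

Each entry (A^⊗2)_ij equals the minimum over all length-2 walks i = v_0 → v_1 → … → v_2 = j of Σ_t A[v_t][v_{t+1}]. For example, for (i, j) = (0, 2) we minimise over 3 possible intermediate vertex sequences; the minimum is 6, attained along the walk 0 → 0 → 2.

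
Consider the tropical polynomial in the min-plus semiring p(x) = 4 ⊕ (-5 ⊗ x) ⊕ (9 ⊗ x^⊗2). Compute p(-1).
p(-1) = -6

A tropical monomial a ⊗ x^⊗i evaluates to a + i · x. Evaluating each term at x = -1:
  Term 0 contributes 4 + 0 · -1 = 4
  Term 1 contributes -5 + 1 · -1 = -6
  Term 2 contributes 9 + 2 · -1 = 7
p(-1) = ⊕ of these = min[4, -6, 7] = -6.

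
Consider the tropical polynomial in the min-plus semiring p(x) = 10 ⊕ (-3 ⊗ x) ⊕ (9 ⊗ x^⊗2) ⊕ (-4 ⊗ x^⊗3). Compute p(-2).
p(-2) = -10

A tropical monomial a ⊗ x^⊗i evaluates to a + i · x. Evaluating each term at x = -2:
  Term 0 contributes 10 + 0 · -2 = 10
  Term 1 contributes -3 + 1 · -2 = -5
  Term 2 contributes 9 + 2 · -2 = 5
  Term 3 contributes -4 + 3 · -2 = -10
p(-2) = ⊕ of these = min[10, -5, 5, -10] = -10.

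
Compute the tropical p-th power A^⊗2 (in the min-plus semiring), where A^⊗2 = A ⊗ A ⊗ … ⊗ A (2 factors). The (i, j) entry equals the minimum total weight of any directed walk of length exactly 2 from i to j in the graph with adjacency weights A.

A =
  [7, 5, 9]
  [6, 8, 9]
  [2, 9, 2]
A^⊗2 =
  [11, 12, 11]
  [11, 11, 11]
  [4, 7, 4]

Each entry (A^⊗2)_ij equals the minimum over all length-2 walks i = v_0 → v_1 → … → v_2 = j of Σ_t A[v_t][v_{t+1}]. For example, for (i, j) = (0, 2) we minimise over 3 possible intermediate vertex sequences; the minimum is 11, attained along the walk 0 → 2 → 2.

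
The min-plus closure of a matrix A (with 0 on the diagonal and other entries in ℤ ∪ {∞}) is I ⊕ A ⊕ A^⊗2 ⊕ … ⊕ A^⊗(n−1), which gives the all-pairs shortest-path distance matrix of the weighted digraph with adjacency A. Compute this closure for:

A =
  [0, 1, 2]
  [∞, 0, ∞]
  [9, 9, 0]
Closure =
  [0, 1, 2]
  [∞, 0, ∞]
  [9, 9, 0]

This is the Floyd-Warshall all-pairs shortest-path computation. For each intermediate vertex k = 0, 1, …, 2, update dist[i][j] ← min(dist[i][j], dist[i][k] + dist[k][j]). The final matrix gives, for each (i, j), the minimum total weight of any directed path from i to j (possibly empty when i = j).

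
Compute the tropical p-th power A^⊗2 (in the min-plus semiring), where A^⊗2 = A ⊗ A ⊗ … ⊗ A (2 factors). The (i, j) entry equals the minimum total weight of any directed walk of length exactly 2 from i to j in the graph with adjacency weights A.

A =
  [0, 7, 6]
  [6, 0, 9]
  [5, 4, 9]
A^⊗2 =
  [0, 7, 6]
  [6, 0, 9]
  [5, 4, 11]

Each entry (A^⊗2)_ij equals the minimum over all length-2 walks i = v_0 → v_1 → … → v_2 = j of Σ_t A[v_t][v_{t+1}]. For example, for (i, j) = (0, 2) we minimise over 3 possible intermediate vertex sequences; the minimum is 6, attained along the walk 0 → 0 → 2.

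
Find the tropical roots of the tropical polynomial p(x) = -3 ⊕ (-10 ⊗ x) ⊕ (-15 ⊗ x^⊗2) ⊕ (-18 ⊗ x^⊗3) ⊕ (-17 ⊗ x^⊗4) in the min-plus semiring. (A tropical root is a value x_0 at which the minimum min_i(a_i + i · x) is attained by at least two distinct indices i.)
Roots: {-1, 3, 5, 7}

Each tropical root is a break point of the lower envelope of the lines y = a_i + i · x (there are 5 lines, with slopes 0, 1, ..., 4). Only the lines that attain the minimum somewhere contribute to roots; other lines are dominated. Here the surviving (envelope) indices are i = 4, i = 3, i = 2, i = 1, i = 0.
Intersections between consecutive envelope lines give the roots: for adjacent envelope indices i < j the intersection is x = (a_i − a_j) / (j − i). Reading off the sorted break points: {-1, 3, 5, 7}.
Verification: at each break x_0, at least two indices attain the minimum of min_i(a_i + i · x_0).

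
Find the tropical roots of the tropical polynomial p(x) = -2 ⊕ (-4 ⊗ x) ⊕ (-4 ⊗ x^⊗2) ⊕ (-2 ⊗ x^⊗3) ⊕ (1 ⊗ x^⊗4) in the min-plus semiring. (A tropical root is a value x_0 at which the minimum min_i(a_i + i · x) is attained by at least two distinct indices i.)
Roots: {-3, -2, 0, 2}

Each tropical root is a break point of the lower envelope of the lines y = a_i + i · x (there are 5 lines, with slopes 0, 1, ..., 4). Only the lines that attain the minimum somewhere contribute to roots; other lines are dominated. Here the surviving (envelope) indices are i = 4, i = 3, i = 2, i = 1, i = 0.
Intersections between consecutive envelope lines give the roots: for adjacent envelope indices i < j the intersection is x = (a_i − a_j) / (j − i). Reading off the sorted break points: {-3, -2, 0, 2}.
Verification: at each break x_0, at least two indices attain the minimum of min_i(a_i + i · x_0).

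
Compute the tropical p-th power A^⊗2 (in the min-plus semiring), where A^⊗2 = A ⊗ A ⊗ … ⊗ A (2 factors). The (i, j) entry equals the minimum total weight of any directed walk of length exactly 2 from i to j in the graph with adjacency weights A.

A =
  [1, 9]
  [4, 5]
A^⊗2 =
  [2, 10]
  [5, 10]

Each entry (A^⊗2)_ij equals the minimum over all length-2 walks i = v_0 → v_1 → … → v_2 = j of Σ_t A[v_t][v_{t+1}]. For example, for (i, j) = (0, 1) we minimise over 2 possible intermediate vertex sequences; the minimum is 10, attained along the walk 0 → 0 → 1.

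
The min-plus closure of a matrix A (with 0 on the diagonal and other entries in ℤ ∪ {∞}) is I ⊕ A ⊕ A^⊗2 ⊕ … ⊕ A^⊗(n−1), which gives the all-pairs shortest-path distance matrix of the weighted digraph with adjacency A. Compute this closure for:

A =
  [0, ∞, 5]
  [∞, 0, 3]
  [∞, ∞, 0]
Closure =
  [0, ∞, 5]
  [∞, 0, 3]
  [∞, ∞, 0]

This is the Floyd-Warshall all-pairs shortest-path computation. For each intermediate vertex k = 0, 1, …, 2, update dist[i][j] ← min(dist[i][j], dist[i][k] + dist[k][j]). The final matrix gives, for each (i, j), the minimum total weight of any directed path from i to j (possibly empty when i = j).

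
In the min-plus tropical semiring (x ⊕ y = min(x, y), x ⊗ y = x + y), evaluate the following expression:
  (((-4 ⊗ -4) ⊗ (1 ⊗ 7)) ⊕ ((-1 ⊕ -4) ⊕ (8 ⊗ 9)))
(((-4 ⊗ -4) ⊗ (1 ⊗ 7)) ⊕ ((-1 ⊕ -4) ⊕ (8 ⊗ 9))) = -4

Expand innermost to outermost. Recall ⊕ takes the minimum of its arguments and ⊗ takes their sum. Working out the expression (((-4 ⊗ -4) ⊗ (1 ⊗ 7)) ⊕ ((-1 ⊕ -4) ⊕ (8 ⊗ 9))) gives -4.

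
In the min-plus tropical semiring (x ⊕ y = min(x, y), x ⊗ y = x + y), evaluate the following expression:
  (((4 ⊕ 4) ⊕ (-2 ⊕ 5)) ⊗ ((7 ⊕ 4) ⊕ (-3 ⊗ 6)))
(((4 ⊕ 4) ⊕ (-2 ⊕ 5)) ⊗ ((7 ⊕ 4) ⊕ (-3 ⊗ 6))) = 1

Expand innermost to outermost. Recall ⊕ takes the minimum of its arguments and ⊗ takes their sum. Working out the expression (((4 ⊕ 4) ⊕ (-2 ⊕ 5)) ⊗ ((7 ⊕ 4) ⊕ (-3 ⊗ 6))) gives 1.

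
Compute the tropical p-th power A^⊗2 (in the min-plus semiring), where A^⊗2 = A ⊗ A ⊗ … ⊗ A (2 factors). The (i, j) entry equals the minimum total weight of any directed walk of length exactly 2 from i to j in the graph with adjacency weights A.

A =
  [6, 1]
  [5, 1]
A^⊗2 =
  [6, 2]
  [6, 2]

Each entry (A^⊗2)_ij equals the minimum over all length-2 walks i = v_0 → v_1 → … → v_2 = j of Σ_t A[v_t][v_{t+1}]. For example, for (i, j) = (0, 1) we minimise over 2 possible intermediate vertex sequences; the minimum is 2, attained along the walk 0 → 1 → 1.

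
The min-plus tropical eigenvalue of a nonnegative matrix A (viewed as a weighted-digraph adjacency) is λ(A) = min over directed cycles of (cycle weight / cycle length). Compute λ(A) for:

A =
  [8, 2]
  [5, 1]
λ(A) = 1

Enumerate directed cycles and compute their means (weight / length). Sample:
  cycle 0 → 0: weight = 8, length = 1, mean = 8/1 ≈ 8.000
  cycle 1 → 1: weight = 1, length = 1, mean = 1/1 ≈ 1.000
  cycle 0 → 1 → 0: weight = 7, length = 2, mean = 7/2 ≈ 3.500
  cycle 1 → 0 → 1: weight = 7, length = 2, mean = 7/2 ≈ 3.500
Minimum mean = 1.000, attained e.g. along the cycle 1 → 1 with weight 1 and length 1. So λ(A) = 1/1 = 1.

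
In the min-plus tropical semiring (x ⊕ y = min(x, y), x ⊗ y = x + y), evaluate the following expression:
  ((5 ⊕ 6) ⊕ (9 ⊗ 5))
((5 ⊕ 6) ⊕ (9 ⊗ 5)) = 5

Expand innermost to outermost. Recall ⊕ takes the minimum of its arguments and ⊗ takes their sum. Working out the expression ((5 ⊕ 6) ⊕ (9 ⊗ 5)) gives 5.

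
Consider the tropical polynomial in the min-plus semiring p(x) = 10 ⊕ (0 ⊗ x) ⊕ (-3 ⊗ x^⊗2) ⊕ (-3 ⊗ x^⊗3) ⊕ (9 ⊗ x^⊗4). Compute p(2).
p(2) = 1

A tropical monomial a ⊗ x^⊗i evaluates to a + i · x. Evaluating each term at x = 2:
  Term 0 contributes 10 + 0 · 2 = 10
  Term 1 contributes 0 + 1 · 2 = 2
  Term 2 contributes -3 + 2 · 2 = 1
  Term 3 contributes -3 + 3 · 2 = 3
  Term 4 contributes 9 + 4 · 2 = 17
p(2) = ⊕ of these = min[10, 2, 1, 3, 17] = 1.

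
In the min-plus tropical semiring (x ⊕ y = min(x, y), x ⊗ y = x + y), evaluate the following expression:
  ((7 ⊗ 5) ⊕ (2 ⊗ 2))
((7 ⊗ 5) ⊕ (2 ⊗ 2)) = 4

Expand innermost to outermost. Recall ⊕ takes the minimum of its arguments and ⊗ takes their sum. Working out the expression ((7 ⊗ 5) ⊕ (2 ⊗ 2)) gives 4.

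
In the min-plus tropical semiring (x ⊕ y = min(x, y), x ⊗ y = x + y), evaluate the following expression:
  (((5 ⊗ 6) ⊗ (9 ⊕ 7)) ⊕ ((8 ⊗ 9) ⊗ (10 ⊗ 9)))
(((5 ⊗ 6) ⊗ (9 ⊕ 7)) ⊕ ((8 ⊗ 9) ⊗ (10 ⊗ 9))) = 18

Expand innermost to outermost. Recall ⊕ takes the minimum of its arguments and ⊗ takes their sum. Working out the expression (((5 ⊗ 6) ⊗ (9 ⊕ 7)) ⊕ ((8 ⊗ 9) ⊗ (10 ⊗ 9))) gives 18.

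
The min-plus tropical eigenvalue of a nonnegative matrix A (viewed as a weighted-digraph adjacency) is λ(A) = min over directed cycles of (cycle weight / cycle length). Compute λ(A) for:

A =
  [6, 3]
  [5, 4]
λ(A) = 4

Enumerate directed cycles and compute their means (weight / length). Sample:
  cycle 0 → 0: weight = 6, length = 1, mean = 6/1 ≈ 6.000
  cycle 1 → 1: weight = 4, length = 1, mean = 4/1 ≈ 4.000
  cycle 0 → 1 → 0: weight = 8, length = 2, mean = 8/2 ≈ 4.000
  cycle 1 → 0 → 1: weight = 8, length = 2, mean = 8/2 ≈ 4.000
Minimum mean = 4.000, attained e.g. along the cycle 1 → 1 with weight 4 and length 1. So λ(A) = 4/1 = 4.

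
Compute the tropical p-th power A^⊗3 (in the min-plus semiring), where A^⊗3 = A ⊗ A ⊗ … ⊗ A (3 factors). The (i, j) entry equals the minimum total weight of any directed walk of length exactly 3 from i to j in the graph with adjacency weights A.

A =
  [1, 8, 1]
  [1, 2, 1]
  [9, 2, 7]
A^⊗3 =
  [3, 4, 3]
  [3, 4, 3]
  [4, 5, 4]

Each entry (A^⊗3)_ij equals the minimum over all length-3 walks i = v_0 → v_1 → … → v_3 = j of Σ_t A[v_t][v_{t+1}]. For example, for (i, j) = (0, 2) we minimise over 9 possible intermediate vertex sequences; the minimum is 3, attained along the walk 0 → 0 → 0 → 2.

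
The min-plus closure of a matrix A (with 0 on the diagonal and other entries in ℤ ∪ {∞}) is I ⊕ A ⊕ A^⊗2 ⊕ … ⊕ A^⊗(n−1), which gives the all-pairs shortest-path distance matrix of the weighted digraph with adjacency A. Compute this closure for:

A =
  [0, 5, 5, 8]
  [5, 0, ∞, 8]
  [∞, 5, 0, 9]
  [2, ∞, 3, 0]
Closure =
  [0, 5, 5, 8]
  [5, 0, 10, 8]
  [10, 5, 0, 9]
  [2, 7, 3, 0]

This is the Floyd-Warshall all-pairs shortest-path computation. For each intermediate vertex k = 0, 1, …, 3, update dist[i][j] ← min(dist[i][j], dist[i][k] + dist[k][j]). The final matrix gives, for each (i, j), the minimum total weight of any directed path from i to j (possibly empty when i = j).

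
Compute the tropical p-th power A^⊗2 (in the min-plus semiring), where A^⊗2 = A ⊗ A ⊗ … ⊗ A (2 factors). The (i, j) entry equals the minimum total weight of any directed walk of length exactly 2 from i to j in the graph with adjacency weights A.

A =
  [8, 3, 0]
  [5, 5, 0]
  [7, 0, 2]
A^⊗2 =
  [7, 0, 2]
  [7, 0, 2]
  [5, 2, 0]

Each entry (A^⊗2)_ij equals the minimum over all length-2 walks i = v_0 → v_1 → … → v_2 = j of Σ_t A[v_t][v_{t+1}]. For example, for (i, j) = (0, 2) we minimise over 3 possible intermediate vertex sequences; the minimum is 2, attained along the walk 0 → 2 → 2.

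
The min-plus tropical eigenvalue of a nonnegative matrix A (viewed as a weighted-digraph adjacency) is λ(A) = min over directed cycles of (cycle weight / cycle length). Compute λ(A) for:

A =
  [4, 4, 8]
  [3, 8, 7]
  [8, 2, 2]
λ(A) = 2

Enumerate directed cycles and compute their means (weight / length). Sample:
  cycle 0 → 0: weight = 4, length = 1, mean = 4/1 ≈ 4.000
  cycle 1 → 1: weight = 8, length = 1, mean = 8/1 ≈ 8.000
  cycle 2 → 2: weight = 2, length = 1, mean = 2/1 ≈ 2.000
  cycle 0 → 1 → 0: weight = 7, length = 2, mean = 7/2 ≈ 3.500
  cycle 0 → 2 → 0: weight = 16, length = 2, mean = 16/2 ≈ 8.000
  cycle 1 → 0 → 1: weight = 7, length = 2, mean = 7/2 ≈ 3.500
Minimum mean = 2.000, attained e.g. along the cycle 2 → 2 with weight 2 and length 1. So λ(A) = 2/1 = 2.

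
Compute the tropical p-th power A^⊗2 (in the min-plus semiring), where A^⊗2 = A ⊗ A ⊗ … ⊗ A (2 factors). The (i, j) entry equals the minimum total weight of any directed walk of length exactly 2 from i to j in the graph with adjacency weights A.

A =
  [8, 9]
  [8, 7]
A^⊗2 =
  [16, 16]
  [15, 14]

Each entry (A^⊗2)_ij equals the minimum over all length-2 walks i = v_0 → v_1 → … → v_2 = j of Σ_t A[v_t][v_{t+1}]. For example, for (i, j) = (0, 1) we minimise over 2 possible intermediate vertex sequences; the minimum is 16, attained along the walk 0 → 1 → 1.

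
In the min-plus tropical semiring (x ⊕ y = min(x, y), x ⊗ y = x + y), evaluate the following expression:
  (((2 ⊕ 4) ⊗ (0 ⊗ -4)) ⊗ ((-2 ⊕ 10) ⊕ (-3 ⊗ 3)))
(((2 ⊕ 4) ⊗ (0 ⊗ -4)) ⊗ ((-2 ⊕ 10) ⊕ (-3 ⊗ 3))) = -4

Expand innermost to outermost. Recall ⊕ takes the minimum of its arguments and ⊗ takes their sum. Working out the expression (((2 ⊕ 4) ⊗ (0 ⊗ -4)) ⊗ ((-2 ⊕ 10) ⊕ (-3 ⊗ 3))) gives -4.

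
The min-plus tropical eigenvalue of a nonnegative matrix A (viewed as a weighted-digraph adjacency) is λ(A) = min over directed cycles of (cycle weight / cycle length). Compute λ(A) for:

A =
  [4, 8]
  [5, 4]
λ(A) = 4

Enumerate directed cycles and compute their means (weight / length). Sample:
  cycle 0 → 0: weight = 4, length = 1, mean = 4/1 ≈ 4.000
  cycle 1 → 1: weight = 4, length = 1, mean = 4/1 ≈ 4.000
  cycle 0 → 1 → 0: weight = 13, length = 2, mean = 13/2 ≈ 6.500
  cycle 1 → 0 → 1: weight = 13, length = 2, mean = 13/2 ≈ 6.500
Minimum mean = 4.000, attained e.g. along the cycle 0 → 0 with weight 4 and length 1. So λ(A) = 4/1 = 4.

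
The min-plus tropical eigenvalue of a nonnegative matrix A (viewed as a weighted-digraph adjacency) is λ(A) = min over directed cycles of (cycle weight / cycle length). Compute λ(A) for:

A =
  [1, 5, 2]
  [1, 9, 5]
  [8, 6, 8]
λ(A) = 1

Enumerate directed cycles and compute their means (weight / length). Sample:
  cycle 0 → 0: weight = 1, length = 1, mean = 1/1 ≈ 1.000
  cycle 1 → 1: weight = 9, length = 1, mean = 9/1 ≈ 9.000
  cycle 2 → 2: weight = 8, length = 1, mean = 8/1 ≈ 8.000
  cycle 0 → 1 → 0: weight = 6, length = 2, mean = 6/2 ≈ 3.000
  cycle 0 → 2 → 0: weight = 10, length = 2, mean = 10/2 ≈ 5.000
  cycle 1 → 0 → 1: weight = 6, length = 2, mean = 6/2 ≈ 3.000
Minimum mean = 1.000, attained e.g. along the cycle 0 → 0 with weight 1 and length 1. So λ(A) = 1/1 = 1.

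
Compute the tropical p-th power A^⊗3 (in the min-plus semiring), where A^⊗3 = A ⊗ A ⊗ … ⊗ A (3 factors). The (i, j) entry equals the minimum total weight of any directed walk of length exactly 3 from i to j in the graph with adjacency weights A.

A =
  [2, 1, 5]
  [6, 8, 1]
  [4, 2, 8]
A^⊗3 =
  [6, 4, 4]
  [7, 6, 4]
  [7, 5, 6]

Each entry (A^⊗3)_ij equals the minimum over all length-3 walks i = v_0 → v_1 → … → v_3 = j of Σ_t A[v_t][v_{t+1}]. For example, for (i, j) = (0, 2) we minimise over 9 possible intermediate vertex sequences; the minimum is 4, attained along the walk 0 → 0 → 1 → 2.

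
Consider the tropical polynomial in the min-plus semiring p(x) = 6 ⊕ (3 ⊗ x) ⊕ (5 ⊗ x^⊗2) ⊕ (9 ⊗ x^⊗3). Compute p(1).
p(1) = 4

A tropical monomial a ⊗ x^⊗i evaluates to a + i · x. Evaluating each term at x = 1:
  Term 0 contributes 6 + 0 · 1 = 6
  Term 1 contributes 3 + 1 · 1 = 4
  Term 2 contributes 5 + 2 · 1 = 7
  Term 3 contributes 9 + 3 · 1 = 12
p(1) = ⊕ of these = min[6, 4, 7, 12] = 4.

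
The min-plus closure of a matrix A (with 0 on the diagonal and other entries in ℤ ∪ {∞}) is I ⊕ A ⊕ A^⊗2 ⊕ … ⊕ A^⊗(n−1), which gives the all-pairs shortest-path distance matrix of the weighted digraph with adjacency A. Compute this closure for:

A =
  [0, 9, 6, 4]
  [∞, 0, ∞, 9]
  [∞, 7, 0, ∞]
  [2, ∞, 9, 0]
Closure =
  [0, 9, 6, 4]
  [11, 0, 17, 9]
  [18, 7, 0, 16]
  [2, 11, 8, 0]

This is the Floyd-Warshall all-pairs shortest-path computation. For each intermediate vertex k = 0, 1, …, 3, update dist[i][j] ← min(dist[i][j], dist[i][k] + dist[k][j]). The final matrix gives, for each (i, j), the minimum total weight of any directed path from i to j (possibly empty when i = j).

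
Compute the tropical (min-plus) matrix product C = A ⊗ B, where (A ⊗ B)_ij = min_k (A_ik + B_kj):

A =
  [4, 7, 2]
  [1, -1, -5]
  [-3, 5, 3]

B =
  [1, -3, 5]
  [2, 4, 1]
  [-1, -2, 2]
A ⊗ B =
  [1, 0, 4]
  [-6, -7, -3]
  [-2, -6, 2]

Apply the min-plus product entry-by-entry:
  C[0][0] = min over k of (A[0][0] + B[0][0] = 4 + 1 = 5, A[0][1] + B[1][0] = 7 + 2 = 9, A[0][2] + B[2][0] = 2 + -1 = 1) = 1 (attained at k = 2)
  C[0][1] = min over k of (A[0][0] + B[0][1] = 4 + -3 = 1, A[0][1] + B[1][1] = 7 + 4 = 11, A[0][2] + B[2][1] = 2 + -2 = 0) = 0 (attained at k = 2)
  C[0][2] = min over k of (A[0][0] + B[0][2] = 4 + 5 = 9, A[0][1] + B[1][2] = 7 + 1 = 8, A[0][2] + B[2][2] = 2 + 2 = 4) = 4 (attained at k = 2)
  C[1][0] = min over k of (A[1][0] + B[0][0] = 1 + 1 = 2, A[1][1] + B[1][0] = -1 + 2 = 1, A[1][2] + B[2][0] = -5 + -1 = -6) = -6 (attained at k = 2)
  C[1][1] = min over k of (A[1][0] + B[0][1] = 1 + -3 = -2, A[1][1] + B[1][1] = -1 + 4 = 3, A[1][2] + B[2][1] = -5 + -2 = -7) = -7 (attained at k = 2)
  C[1][2] = min over k of (A[1][0] + B[0][2] = 1 + 5 = 6, A[1][1] + B[1][2] = -1 + 1 = 0, A[1][2] + B[2][2] = -5 + 2 = -3) = -3 (attained at k = 2)
  C[2][0] = min over k of (A[2][0] + B[0][0] = -3 + 1 = -2, A[2][1] + B[1][0] = 5 + 2 = 7, A[2][2] + B[2][0] = 3 + -1 = 2) = -2 (attained at k = 0)
  C[2][1] = min over k of (A[2][0] + B[0][1] = -3 + -3 = -6, A[2][1] + B[1][1] = 5 + 4 = 9, A[2][2] + B[2][1] = 3 + -2 = 1) = -6 (attained at k = 0)
  C[2][2] = min over k of (A[2][0] + B[0][2] = -3 + 5 = 2, A[2][1] + B[1][2] = 5 + 1 = 6, A[2][2] + B[2][2] = 3 + 2 = 5) = 2 (attained at k = 0)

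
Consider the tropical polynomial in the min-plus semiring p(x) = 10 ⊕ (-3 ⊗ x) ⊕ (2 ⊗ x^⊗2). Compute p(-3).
p(-3) = -6

A tropical monomial a ⊗ x^⊗i evaluates to a + i · x. Evaluating each term at x = -3:
  Term 0 contributes 10 + 0 · -3 = 10
  Term 1 contributes -3 + 1 · -3 = -6
  Term 2 contributes 2 + 2 · -3 = -4
p(-3) = ⊕ of these = min[10, -6, -4] = -6.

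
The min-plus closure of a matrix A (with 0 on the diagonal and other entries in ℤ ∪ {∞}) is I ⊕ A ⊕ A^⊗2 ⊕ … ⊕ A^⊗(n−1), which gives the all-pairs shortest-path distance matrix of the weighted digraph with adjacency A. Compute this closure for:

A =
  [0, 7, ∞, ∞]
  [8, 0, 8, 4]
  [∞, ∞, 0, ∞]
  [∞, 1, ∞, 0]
Closure =
  [0, 7, 15, 11]
  [8, 0, 8, 4]
  [∞, ∞, 0, ∞]
  [9, 1, 9, 0]

This is the Floyd-Warshall all-pairs shortest-path computation. For each intermediate vertex k = 0, 1, …, 3, update dist[i][j] ← min(dist[i][j], dist[i][k] + dist[k][j]). The final matrix gives, for each (i, j), the minimum total weight of any directed path from i to j (possibly empty when i = j).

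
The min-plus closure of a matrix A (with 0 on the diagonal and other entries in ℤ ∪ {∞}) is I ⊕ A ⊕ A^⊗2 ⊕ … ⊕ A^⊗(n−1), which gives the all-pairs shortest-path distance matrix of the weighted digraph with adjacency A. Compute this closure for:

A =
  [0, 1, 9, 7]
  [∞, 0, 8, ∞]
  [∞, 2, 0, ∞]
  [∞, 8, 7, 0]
Closure =
  [0, 1, 9, 7]
  [∞, 0, 8, ∞]
  [∞, 2, 0, ∞]
  [∞, 8, 7, 0]

This is the Floyd-Warshall all-pairs shortest-path computation. For each intermediate vertex k = 0, 1, …, 3, update dist[i][j] ← min(dist[i][j], dist[i][k] + dist[k][j]). The final matrix gives, for each (i, j), the minimum total weight of any directed path from i to j (possibly empty when i = j).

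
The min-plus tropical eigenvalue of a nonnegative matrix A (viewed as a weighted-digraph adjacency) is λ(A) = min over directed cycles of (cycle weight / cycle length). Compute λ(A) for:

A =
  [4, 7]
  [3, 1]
λ(A) = 1

Enumerate directed cycles and compute their means (weight / length). Sample:
  cycle 0 → 0: weight = 4, length = 1, mean = 4/1 ≈ 4.000
  cycle 1 → 1: weight = 1, length = 1, mean = 1/1 ≈ 1.000
  cycle 0 → 1 → 0: weight = 10, length = 2, mean = 10/2 ≈ 5.000
  cycle 1 → 0 → 1: weight = 10, length = 2, mean = 10/2 ≈ 5.000
Minimum mean = 1.000, attained e.g. along the cycle 1 → 1 with weight 1 and length 1. So λ(A) = 1/1 = 1.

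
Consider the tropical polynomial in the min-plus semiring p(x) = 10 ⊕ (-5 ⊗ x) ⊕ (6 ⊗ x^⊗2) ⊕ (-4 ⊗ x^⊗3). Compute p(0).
p(0) = -5

A tropical monomial a ⊗ x^⊗i evaluates to a + i · x. Evaluating each term at x = 0:
  Term 0 contributes 10 + 0 · 0 = 10
  Term 1 contributes -5 + 1 · 0 = -5
  Term 2 contributes 6 + 2 · 0 = 6
  Term 3 contributes -4 + 3 · 0 = -4
p(0) = ⊕ of these = min[10, -5, 6, -4] = -5.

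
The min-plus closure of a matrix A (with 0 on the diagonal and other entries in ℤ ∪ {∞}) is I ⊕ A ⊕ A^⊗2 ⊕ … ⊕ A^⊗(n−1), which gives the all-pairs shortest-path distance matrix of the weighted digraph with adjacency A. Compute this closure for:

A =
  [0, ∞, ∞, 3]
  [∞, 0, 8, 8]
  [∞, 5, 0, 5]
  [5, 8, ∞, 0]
Closure =
  [0, 11, 19, 3]
  [13, 0, 8, 8]
  [10, 5, 0, 5]
  [5, 8, 16, 0]

This is the Floyd-Warshall all-pairs shortest-path computation. For each intermediate vertex k = 0, 1, …, 3, update dist[i][j] ← min(dist[i][j], dist[i][k] + dist[k][j]). The final matrix gives, for each (i, j), the minimum total weight of any directed path from i to j (possibly empty when i = j).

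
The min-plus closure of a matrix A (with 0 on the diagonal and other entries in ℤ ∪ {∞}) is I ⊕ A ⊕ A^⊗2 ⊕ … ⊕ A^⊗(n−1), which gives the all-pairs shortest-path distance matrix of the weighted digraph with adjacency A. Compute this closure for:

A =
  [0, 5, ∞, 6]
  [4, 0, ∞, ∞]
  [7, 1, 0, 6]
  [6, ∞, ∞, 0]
Closure =
  [0, 5, ∞, 6]
  [4, 0, ∞, 10]
  [5, 1, 0, 6]
  [6, 11, ∞, 0]

This is the Floyd-Warshall all-pairs shortest-path computation. For each intermediate vertex k = 0, 1, …, 3, update dist[i][j] ← min(dist[i][j], dist[i][k] + dist[k][j]). The final matrix gives, for each (i, j), the minimum total weight of any directed path from i to j (possibly empty when i = j).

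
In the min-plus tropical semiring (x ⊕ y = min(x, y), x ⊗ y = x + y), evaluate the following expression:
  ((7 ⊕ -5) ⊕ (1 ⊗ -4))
((7 ⊕ -5) ⊕ (1 ⊗ -4)) = -5

Expand innermost to outermost. Recall ⊕ takes the minimum of its arguments and ⊗ takes their sum. Working out the expression ((7 ⊕ -5) ⊕ (1 ⊗ -4)) gives -5.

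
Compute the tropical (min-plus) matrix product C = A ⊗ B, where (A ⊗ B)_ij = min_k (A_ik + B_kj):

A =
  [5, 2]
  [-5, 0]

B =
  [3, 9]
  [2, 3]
A ⊗ B =
  [4, 5]
  [-2, 3]

Apply the min-plus product entry-by-entry:
  C[0][0] = min over k of (A[0][0] + B[0][0] = 5 + 3 = 8, A[0][1] + B[1][0] = 2 + 2 = 4) = 4 (attained at k = 1)
  C[0][1] = min over k of (A[0][0] + B[0][1] = 5 + 9 = 14, A[0][1] + B[1][1] = 2 + 3 = 5) = 5 (attained at k = 1)
  C[1][0] = min over k of (A[1][0] + B[0][0] = -5 + 3 = -2, A[1][1] + B[1][0] = 0 + 2 = 2) = -2 (attained at k = 0)
  C[1][1] = min over k of (A[1][0] + B[0][1] = -5 + 9 = 4, A[1][1] + B[1][1] = 0 + 3 = 3) = 3 (attained at k = 1)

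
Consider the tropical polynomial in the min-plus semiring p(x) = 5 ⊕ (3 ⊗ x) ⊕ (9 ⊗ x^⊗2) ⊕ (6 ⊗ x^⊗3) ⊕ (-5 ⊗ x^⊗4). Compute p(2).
p(2) = 3

A tropical monomial a ⊗ x^⊗i evaluates to a + i · x. Evaluating each term at x = 2:
  Term 0 contributes 5 + 0 · 2 = 5
  Term 1 contributes 3 + 1 · 2 = 5
  Term 2 contributes 9 + 2 · 2 = 13
  Term 3 contributes 6 + 3 · 2 = 12
  Term 4 contributes -5 + 4 · 2 = 3
p(2) = ⊕ of these = min[5, 5, 13, 12, 3] = 3.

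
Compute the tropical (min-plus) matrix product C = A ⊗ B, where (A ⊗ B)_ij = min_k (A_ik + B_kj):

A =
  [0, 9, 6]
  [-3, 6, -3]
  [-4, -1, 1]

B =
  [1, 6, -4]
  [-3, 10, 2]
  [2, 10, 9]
A ⊗ B =
  [1, 6, -4]
  [-2, 3, -7]
  [-4, 2, -8]

Apply the min-plus product entry-by-entry:
  C[0][0] = min over k of (A[0][0] + B[0][0] = 0 + 1 = 1, A[0][1] + B[1][0] = 9 + -3 = 6, A[0][2] + B[2][0] = 6 + 2 = 8) = 1 (attained at k = 0)
  C[0][1] = min over k of (A[0][0] + B[0][1] = 0 + 6 = 6, A[0][1] + B[1][1] = 9 + 10 = 19, A[0][2] + B[2][1] = 6 + 10 = 16) = 6 (attained at k = 0)
  C[0][2] = min over k of (A[0][0] + B[0][2] = 0 + -4 = -4, A[0][1] + B[1][2] = 9 + 2 = 11, A[0][2] + B[2][2] = 6 + 9 = 15) = -4 (attained at k = 0)
  C[1][0] = min over k of (A[1][0] + B[0][0] = -3 + 1 = -2, A[1][1] + B[1][0] = 6 + -3 = 3, A[1][2] + B[2][0] = -3 + 2 = -1) = -2 (attained at k = 0)
  C[1][1] = min over k of (A[1][0] + B[0][1] = -3 + 6 = 3, A[1][1] + B[1][1] = 6 + 10 = 16, A[1][2] + B[2][1] = -3 + 10 = 7) = 3 (attained at k = 0)
  C[1][2] = min over k of (A[1][0] + B[0][2] = -3 + -4 = -7, A[1][1] + B[1][2] = 6 + 2 = 8, A[1][2] + B[2][2] = -3 + 9 = 6) = -7 (attained at k = 0)
  C[2][0] = min over k of (A[2][0] + B[0][0] = -4 + 1 = -3, A[2][1] + B[1][0] = -1 + -3 = -4, A[2][2] + B[2][0] = 1 + 2 = 3) = -4 (attained at k = 1)
  C[2][1] = min over k of (A[2][0] + B[0][1] = -4 + 6 = 2, A[2][1] + B[1][1] = -1 + 10 = 9, A[2][2] + B[2][1] = 1 + 10 = 11) = 2 (attained at k = 0)
  C[2][2] = min over k of (A[2][0] + B[0][2] = -4 + -4 = -8, A[2][1] + B[1][2] = -1 + 2 = 1, A[2][2] + B[2][2] = 1 + 9 = 10) = -8 (attained at k = 0)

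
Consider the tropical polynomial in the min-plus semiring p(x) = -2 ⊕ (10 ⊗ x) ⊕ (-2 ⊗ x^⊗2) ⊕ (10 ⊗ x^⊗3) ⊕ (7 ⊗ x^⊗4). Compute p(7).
p(7) = -2

A tropical monomial a ⊗ x^⊗i evaluates to a + i · x. Evaluating each term at x = 7:
  Term 0 contributes -2 + 0 · 7 = -2
  Term 1 contributes 10 + 1 · 7 = 17
  Term 2 contributes -2 + 2 · 7 = 12
  Term 3 contributes 10 + 3 · 7 = 31
  Term 4 contributes 7 + 4 · 7 = 35
p(7) = ⊕ of these = min[-2, 17, 12, 31, 35] = -2.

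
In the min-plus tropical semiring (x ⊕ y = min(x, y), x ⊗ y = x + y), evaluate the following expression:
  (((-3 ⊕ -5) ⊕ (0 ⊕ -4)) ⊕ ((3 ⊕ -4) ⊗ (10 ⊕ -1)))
(((-3 ⊕ -5) ⊕ (0 ⊕ -4)) ⊕ ((3 ⊕ -4) ⊗ (10 ⊕ -1))) = -5

Expand innermost to outermost. Recall ⊕ takes the minimum of its arguments and ⊗ takes their sum. Working out the expression (((-3 ⊕ -5) ⊕ (0 ⊕ -4)) ⊕ ((3 ⊕ -4) ⊗ (10 ⊕ -1))) gives -5.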